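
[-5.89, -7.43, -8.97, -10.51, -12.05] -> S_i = -5.89 + -1.54*i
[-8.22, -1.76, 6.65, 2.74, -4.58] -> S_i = Random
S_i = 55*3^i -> [55, 165, 495, 1485, 4455]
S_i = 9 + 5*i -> [9, 14, 19, 24, 29]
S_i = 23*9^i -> [23, 207, 1863, 16767, 150903]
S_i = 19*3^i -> [19, 57, 171, 513, 1539]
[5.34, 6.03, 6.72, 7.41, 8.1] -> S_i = 5.34 + 0.69*i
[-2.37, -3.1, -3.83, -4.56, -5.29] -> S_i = -2.37 + -0.73*i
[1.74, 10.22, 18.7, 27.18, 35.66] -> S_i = 1.74 + 8.48*i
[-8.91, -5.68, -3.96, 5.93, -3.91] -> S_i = Random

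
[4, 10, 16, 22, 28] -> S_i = 4 + 6*i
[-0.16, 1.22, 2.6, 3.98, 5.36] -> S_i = -0.16 + 1.38*i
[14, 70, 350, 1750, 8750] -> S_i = 14*5^i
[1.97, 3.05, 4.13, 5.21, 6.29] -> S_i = 1.97 + 1.08*i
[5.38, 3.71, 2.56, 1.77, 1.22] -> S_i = 5.38*0.69^i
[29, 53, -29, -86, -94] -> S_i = Random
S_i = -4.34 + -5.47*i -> [-4.34, -9.81, -15.28, -20.75, -26.22]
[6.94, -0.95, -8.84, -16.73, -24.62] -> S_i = 6.94 + -7.89*i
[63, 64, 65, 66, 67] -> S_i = 63 + 1*i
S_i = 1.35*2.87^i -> [1.35, 3.87, 11.12, 31.91, 91.59]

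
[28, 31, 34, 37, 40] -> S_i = 28 + 3*i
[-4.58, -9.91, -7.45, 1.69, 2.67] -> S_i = Random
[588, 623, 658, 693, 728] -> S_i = 588 + 35*i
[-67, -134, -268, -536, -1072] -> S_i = -67*2^i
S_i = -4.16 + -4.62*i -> [-4.16, -8.78, -13.4, -18.02, -22.64]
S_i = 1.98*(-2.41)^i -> [1.98, -4.77, 11.5, -27.72, 66.79]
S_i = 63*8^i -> [63, 504, 4032, 32256, 258048]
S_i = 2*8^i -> [2, 16, 128, 1024, 8192]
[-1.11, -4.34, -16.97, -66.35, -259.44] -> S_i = -1.11*3.91^i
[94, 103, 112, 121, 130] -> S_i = 94 + 9*i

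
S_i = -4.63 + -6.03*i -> [-4.63, -10.66, -16.69, -22.72, -28.75]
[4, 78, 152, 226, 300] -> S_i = 4 + 74*i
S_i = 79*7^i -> [79, 553, 3871, 27097, 189679]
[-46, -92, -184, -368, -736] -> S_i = -46*2^i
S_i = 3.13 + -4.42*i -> [3.13, -1.29, -5.71, -10.13, -14.55]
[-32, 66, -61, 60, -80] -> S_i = Random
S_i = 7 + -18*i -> [7, -11, -29, -47, -65]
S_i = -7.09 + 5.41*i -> [-7.09, -1.68, 3.73, 9.14, 14.55]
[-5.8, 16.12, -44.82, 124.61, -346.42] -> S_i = -5.80*(-2.78)^i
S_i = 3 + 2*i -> [3, 5, 7, 9, 11]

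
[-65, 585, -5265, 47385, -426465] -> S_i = -65*-9^i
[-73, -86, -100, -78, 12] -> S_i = Random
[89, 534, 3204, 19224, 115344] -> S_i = 89*6^i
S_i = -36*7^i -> [-36, -252, -1764, -12348, -86436]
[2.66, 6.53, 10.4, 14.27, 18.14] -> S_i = 2.66 + 3.87*i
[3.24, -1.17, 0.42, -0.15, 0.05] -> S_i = 3.24*(-0.36)^i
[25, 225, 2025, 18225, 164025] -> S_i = 25*9^i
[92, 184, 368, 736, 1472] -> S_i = 92*2^i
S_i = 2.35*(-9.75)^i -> [2.35, -22.91, 223.4, -2178.12, 21236.67]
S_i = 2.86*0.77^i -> [2.86, 2.2, 1.7, 1.31, 1.01]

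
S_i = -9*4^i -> [-9, -36, -144, -576, -2304]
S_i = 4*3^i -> [4, 12, 36, 108, 324]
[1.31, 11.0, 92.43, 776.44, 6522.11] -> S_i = 1.31*8.40^i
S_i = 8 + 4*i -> [8, 12, 16, 20, 24]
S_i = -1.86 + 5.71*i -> [-1.86, 3.85, 9.56, 15.27, 20.98]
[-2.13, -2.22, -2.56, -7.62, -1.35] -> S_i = Random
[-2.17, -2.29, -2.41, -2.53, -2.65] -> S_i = -2.17 + -0.12*i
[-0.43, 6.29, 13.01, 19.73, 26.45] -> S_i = -0.43 + 6.72*i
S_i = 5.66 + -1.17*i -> [5.66, 4.49, 3.32, 2.15, 0.98]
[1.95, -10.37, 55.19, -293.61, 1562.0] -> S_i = 1.95*(-5.32)^i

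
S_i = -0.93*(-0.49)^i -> [-0.93, 0.46, -0.22, 0.11, -0.05]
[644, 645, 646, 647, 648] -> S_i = 644 + 1*i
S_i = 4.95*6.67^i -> [4.95, 33.02, 220.22, 1468.87, 9797.35]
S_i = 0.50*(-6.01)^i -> [0.5, -3.0, 18.06, -108.54, 652.33]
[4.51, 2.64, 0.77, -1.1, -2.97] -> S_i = 4.51 + -1.87*i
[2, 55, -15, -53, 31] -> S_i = Random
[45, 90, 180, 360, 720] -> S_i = 45*2^i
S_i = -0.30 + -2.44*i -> [-0.3, -2.74, -5.18, -7.62, -10.06]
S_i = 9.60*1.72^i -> [9.6, 16.51, 28.4, 48.85, 84.02]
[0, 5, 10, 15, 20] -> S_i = 0 + 5*i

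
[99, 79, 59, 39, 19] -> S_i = 99 + -20*i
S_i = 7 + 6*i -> [7, 13, 19, 25, 31]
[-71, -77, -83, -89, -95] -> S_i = -71 + -6*i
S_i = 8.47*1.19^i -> [8.47, 10.08, 11.99, 14.27, 16.99]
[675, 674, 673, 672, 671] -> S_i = 675 + -1*i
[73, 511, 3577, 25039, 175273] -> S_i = 73*7^i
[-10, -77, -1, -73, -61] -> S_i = Random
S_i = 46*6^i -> [46, 276, 1656, 9936, 59616]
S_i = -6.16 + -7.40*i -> [-6.16, -13.56, -20.96, -28.36, -35.76]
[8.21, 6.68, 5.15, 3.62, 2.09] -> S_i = 8.21 + -1.53*i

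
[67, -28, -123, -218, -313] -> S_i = 67 + -95*i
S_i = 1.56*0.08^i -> [1.56, 0.12, 0.01, 0.0, 0.0]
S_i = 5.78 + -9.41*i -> [5.78, -3.63, -13.04, -22.45, -31.86]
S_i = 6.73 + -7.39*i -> [6.73, -0.66, -8.05, -15.44, -22.83]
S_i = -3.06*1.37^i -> [-3.06, -4.19, -5.74, -7.87, -10.78]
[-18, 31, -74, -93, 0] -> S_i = Random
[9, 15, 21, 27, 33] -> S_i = 9 + 6*i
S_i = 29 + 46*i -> [29, 75, 121, 167, 213]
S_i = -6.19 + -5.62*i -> [-6.19, -11.81, -17.43, -23.05, -28.67]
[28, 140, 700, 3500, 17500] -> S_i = 28*5^i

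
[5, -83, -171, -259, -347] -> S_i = 5 + -88*i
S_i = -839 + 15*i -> [-839, -824, -809, -794, -779]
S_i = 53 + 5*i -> [53, 58, 63, 68, 73]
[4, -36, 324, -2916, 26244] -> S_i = 4*-9^i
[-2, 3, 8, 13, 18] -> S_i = -2 + 5*i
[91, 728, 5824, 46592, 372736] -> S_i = 91*8^i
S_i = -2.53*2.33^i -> [-2.53, -5.89, -13.74, -32.0, -74.57]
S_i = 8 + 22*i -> [8, 30, 52, 74, 96]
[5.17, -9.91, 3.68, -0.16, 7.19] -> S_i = Random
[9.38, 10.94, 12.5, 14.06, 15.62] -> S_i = 9.38 + 1.56*i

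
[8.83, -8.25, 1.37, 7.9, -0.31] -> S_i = Random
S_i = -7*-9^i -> [-7, 63, -567, 5103, -45927]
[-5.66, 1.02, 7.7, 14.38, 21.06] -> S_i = -5.66 + 6.68*i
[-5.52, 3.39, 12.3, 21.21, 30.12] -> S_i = -5.52 + 8.91*i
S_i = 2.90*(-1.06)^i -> [2.9, -3.07, 3.26, -3.45, 3.66]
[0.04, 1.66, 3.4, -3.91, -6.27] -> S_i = Random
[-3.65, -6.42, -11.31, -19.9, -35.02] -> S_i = -3.65*1.76^i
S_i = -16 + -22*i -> [-16, -38, -60, -82, -104]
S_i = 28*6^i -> [28, 168, 1008, 6048, 36288]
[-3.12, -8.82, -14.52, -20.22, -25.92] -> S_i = -3.12 + -5.70*i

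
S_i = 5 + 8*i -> [5, 13, 21, 29, 37]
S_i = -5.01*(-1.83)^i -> [-5.01, 9.17, -16.78, 30.7, -56.19]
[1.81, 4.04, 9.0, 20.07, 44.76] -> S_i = 1.81*2.23^i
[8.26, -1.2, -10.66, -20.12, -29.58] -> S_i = 8.26 + -9.46*i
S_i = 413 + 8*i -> [413, 421, 429, 437, 445]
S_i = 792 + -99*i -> [792, 693, 594, 495, 396]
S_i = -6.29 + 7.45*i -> [-6.29, 1.16, 8.61, 16.06, 23.51]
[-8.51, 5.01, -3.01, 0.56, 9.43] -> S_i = Random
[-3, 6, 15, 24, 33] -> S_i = -3 + 9*i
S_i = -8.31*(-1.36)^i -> [-8.31, 11.3, -15.37, 20.9, -28.43]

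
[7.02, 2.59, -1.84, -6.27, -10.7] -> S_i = 7.02 + -4.43*i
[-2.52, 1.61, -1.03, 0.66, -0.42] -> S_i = -2.52*(-0.64)^i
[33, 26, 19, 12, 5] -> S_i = 33 + -7*i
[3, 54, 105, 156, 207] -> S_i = 3 + 51*i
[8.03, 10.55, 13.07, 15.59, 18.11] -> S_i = 8.03 + 2.52*i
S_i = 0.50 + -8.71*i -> [0.5, -8.21, -16.92, -25.63, -34.34]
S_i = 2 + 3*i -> [2, 5, 8, 11, 14]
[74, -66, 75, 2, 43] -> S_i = Random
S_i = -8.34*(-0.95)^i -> [-8.34, 7.92, -7.53, 7.15, -6.79]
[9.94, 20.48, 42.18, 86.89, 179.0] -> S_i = 9.94*2.06^i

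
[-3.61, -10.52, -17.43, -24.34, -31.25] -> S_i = -3.61 + -6.91*i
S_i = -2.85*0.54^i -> [-2.85, -1.54, -0.83, -0.45, -0.24]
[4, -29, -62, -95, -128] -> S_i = 4 + -33*i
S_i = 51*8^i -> [51, 408, 3264, 26112, 208896]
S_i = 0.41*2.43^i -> [0.41, 1.0, 2.42, 5.88, 14.3]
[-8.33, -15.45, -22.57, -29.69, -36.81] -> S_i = -8.33 + -7.12*i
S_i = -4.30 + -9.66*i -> [-4.3, -13.96, -23.62, -33.28, -42.94]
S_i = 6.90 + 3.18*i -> [6.9, 10.08, 13.26, 16.44, 19.62]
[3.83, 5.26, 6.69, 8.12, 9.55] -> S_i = 3.83 + 1.43*i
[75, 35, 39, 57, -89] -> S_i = Random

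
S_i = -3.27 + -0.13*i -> [-3.27, -3.4, -3.53, -3.66, -3.79]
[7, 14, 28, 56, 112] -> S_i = 7*2^i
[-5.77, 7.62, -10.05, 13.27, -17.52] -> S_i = -5.77*(-1.32)^i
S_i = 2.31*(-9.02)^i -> [2.31, -20.84, 187.94, -1695.24, 15291.08]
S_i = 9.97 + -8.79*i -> [9.97, 1.18, -7.61, -16.4, -25.19]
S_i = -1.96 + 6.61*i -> [-1.96, 4.65, 11.26, 17.87, 24.48]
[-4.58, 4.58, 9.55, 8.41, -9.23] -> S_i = Random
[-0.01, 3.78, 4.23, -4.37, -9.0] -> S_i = Random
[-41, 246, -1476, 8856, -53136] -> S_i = -41*-6^i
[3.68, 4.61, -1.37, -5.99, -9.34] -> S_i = Random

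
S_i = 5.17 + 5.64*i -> [5.17, 10.81, 16.45, 22.09, 27.73]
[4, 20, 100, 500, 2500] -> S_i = 4*5^i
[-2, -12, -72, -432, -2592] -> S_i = -2*6^i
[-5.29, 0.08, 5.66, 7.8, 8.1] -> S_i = Random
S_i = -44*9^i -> [-44, -396, -3564, -32076, -288684]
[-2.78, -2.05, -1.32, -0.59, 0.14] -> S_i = -2.78 + 0.73*i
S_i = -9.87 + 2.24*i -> [-9.87, -7.63, -5.39, -3.15, -0.91]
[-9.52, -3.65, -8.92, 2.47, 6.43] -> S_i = Random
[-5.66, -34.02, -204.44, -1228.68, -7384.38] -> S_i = -5.66*6.01^i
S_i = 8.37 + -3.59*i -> [8.37, 4.78, 1.19, -2.4, -5.99]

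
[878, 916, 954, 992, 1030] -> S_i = 878 + 38*i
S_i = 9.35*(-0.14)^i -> [9.35, -1.31, 0.18, -0.03, 0.0]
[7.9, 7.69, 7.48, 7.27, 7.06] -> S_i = 7.90 + -0.21*i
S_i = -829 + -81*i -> [-829, -910, -991, -1072, -1153]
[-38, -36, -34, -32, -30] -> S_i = -38 + 2*i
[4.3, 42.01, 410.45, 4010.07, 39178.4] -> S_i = 4.30*9.77^i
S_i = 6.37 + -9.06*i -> [6.37, -2.69, -11.75, -20.81, -29.87]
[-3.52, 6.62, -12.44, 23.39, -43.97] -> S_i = -3.52*(-1.88)^i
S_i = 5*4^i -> [5, 20, 80, 320, 1280]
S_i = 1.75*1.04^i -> [1.75, 1.82, 1.89, 1.97, 2.05]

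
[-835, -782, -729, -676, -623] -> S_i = -835 + 53*i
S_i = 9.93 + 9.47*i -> [9.93, 19.4, 28.87, 38.34, 47.81]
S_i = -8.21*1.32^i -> [-8.21, -10.84, -14.31, -18.88, -24.93]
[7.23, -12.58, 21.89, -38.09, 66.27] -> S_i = 7.23*(-1.74)^i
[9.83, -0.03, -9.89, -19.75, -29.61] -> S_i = 9.83 + -9.86*i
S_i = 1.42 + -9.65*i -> [1.42, -8.23, -17.88, -27.53, -37.18]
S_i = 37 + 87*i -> [37, 124, 211, 298, 385]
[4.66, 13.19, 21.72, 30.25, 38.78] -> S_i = 4.66 + 8.53*i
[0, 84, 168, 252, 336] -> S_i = 0 + 84*i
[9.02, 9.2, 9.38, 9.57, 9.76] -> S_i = 9.02*1.02^i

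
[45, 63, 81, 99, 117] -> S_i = 45 + 18*i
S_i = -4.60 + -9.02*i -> [-4.6, -13.62, -22.64, -31.66, -40.68]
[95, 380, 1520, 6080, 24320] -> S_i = 95*4^i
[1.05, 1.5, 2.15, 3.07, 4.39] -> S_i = 1.05*1.43^i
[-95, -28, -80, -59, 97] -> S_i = Random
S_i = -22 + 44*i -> [-22, 22, 66, 110, 154]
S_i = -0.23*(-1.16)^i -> [-0.23, 0.27, -0.31, 0.36, -0.42]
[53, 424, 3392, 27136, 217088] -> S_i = 53*8^i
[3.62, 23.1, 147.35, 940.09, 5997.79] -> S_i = 3.62*6.38^i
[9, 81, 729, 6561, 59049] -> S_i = 9*9^i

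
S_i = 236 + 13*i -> [236, 249, 262, 275, 288]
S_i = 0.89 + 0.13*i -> [0.89, 1.02, 1.15, 1.28, 1.41]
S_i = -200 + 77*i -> [-200, -123, -46, 31, 108]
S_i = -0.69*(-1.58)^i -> [-0.69, 1.09, -1.72, 2.72, -4.3]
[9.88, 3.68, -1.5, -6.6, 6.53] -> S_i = Random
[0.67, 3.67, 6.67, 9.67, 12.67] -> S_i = 0.67 + 3.00*i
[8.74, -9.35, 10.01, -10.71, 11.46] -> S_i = 8.74*(-1.07)^i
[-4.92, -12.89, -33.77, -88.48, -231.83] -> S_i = -4.92*2.62^i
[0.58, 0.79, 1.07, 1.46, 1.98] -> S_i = 0.58*1.36^i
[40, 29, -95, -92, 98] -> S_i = Random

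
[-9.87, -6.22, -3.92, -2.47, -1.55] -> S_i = -9.87*0.63^i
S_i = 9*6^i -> [9, 54, 324, 1944, 11664]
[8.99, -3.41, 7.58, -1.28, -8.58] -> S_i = Random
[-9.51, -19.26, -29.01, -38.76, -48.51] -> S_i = -9.51 + -9.75*i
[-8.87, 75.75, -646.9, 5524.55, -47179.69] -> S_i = -8.87*(-8.54)^i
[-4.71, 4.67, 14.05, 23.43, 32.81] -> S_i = -4.71 + 9.38*i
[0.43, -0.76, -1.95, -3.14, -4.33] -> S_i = 0.43 + -1.19*i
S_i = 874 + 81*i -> [874, 955, 1036, 1117, 1198]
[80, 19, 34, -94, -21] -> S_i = Random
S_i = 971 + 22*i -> [971, 993, 1015, 1037, 1059]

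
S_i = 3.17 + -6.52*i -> [3.17, -3.35, -9.87, -16.39, -22.91]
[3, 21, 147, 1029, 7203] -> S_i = 3*7^i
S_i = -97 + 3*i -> [-97, -94, -91, -88, -85]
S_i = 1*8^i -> [1, 8, 64, 512, 4096]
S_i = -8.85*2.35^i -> [-8.85, -20.8, -48.87, -114.85, -269.91]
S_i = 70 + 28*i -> [70, 98, 126, 154, 182]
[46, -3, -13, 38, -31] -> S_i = Random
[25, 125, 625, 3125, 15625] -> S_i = 25*5^i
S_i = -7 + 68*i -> [-7, 61, 129, 197, 265]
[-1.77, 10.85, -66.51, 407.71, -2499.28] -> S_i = -1.77*(-6.13)^i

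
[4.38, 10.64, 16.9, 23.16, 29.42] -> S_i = 4.38 + 6.26*i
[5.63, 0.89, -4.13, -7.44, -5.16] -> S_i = Random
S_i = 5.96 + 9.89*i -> [5.96, 15.85, 25.74, 35.63, 45.52]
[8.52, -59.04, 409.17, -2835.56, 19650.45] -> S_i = 8.52*(-6.93)^i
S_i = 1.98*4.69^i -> [1.98, 9.29, 43.55, 204.26, 957.98]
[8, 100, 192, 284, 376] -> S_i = 8 + 92*i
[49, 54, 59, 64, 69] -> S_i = 49 + 5*i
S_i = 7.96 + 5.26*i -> [7.96, 13.22, 18.48, 23.74, 29.0]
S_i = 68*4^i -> [68, 272, 1088, 4352, 17408]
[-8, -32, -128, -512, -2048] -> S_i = -8*4^i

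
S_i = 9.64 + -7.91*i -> [9.64, 1.73, -6.18, -14.09, -22.0]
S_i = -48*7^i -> [-48, -336, -2352, -16464, -115248]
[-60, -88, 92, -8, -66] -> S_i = Random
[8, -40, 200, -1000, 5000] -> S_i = 8*-5^i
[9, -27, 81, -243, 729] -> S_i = 9*-3^i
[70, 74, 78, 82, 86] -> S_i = 70 + 4*i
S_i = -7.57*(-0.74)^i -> [-7.57, 5.6, -4.15, 3.07, -2.27]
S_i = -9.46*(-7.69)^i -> [-9.46, 72.75, -559.43, 4302.0, -33082.36]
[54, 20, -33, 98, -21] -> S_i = Random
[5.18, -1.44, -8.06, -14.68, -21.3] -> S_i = 5.18 + -6.62*i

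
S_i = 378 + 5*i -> [378, 383, 388, 393, 398]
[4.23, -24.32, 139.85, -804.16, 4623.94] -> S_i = 4.23*(-5.75)^i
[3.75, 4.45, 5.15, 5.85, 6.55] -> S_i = 3.75 + 0.70*i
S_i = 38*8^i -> [38, 304, 2432, 19456, 155648]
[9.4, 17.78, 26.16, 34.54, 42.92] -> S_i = 9.40 + 8.38*i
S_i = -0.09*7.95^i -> [-0.09, -0.72, -5.69, -45.22, -359.51]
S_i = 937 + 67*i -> [937, 1004, 1071, 1138, 1205]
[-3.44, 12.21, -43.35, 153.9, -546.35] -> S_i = -3.44*(-3.55)^i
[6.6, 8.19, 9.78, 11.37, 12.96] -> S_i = 6.60 + 1.59*i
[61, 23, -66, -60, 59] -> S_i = Random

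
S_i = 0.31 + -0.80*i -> [0.31, -0.49, -1.29, -2.09, -2.89]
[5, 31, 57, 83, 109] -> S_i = 5 + 26*i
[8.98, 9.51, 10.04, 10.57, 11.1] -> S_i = 8.98 + 0.53*i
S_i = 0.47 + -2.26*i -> [0.47, -1.79, -4.05, -6.31, -8.57]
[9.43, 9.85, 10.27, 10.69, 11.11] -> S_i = 9.43 + 0.42*i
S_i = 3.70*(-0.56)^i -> [3.7, -2.07, 1.16, -0.65, 0.36]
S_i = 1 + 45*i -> [1, 46, 91, 136, 181]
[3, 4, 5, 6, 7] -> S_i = 3 + 1*i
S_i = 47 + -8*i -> [47, 39, 31, 23, 15]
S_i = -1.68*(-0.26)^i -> [-1.68, 0.44, -0.11, 0.03, -0.01]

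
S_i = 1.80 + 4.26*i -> [1.8, 6.06, 10.32, 14.58, 18.84]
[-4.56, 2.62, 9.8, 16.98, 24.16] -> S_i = -4.56 + 7.18*i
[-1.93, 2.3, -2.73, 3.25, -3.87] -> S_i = -1.93*(-1.19)^i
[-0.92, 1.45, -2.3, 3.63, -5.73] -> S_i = -0.92*(-1.58)^i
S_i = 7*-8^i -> [7, -56, 448, -3584, 28672]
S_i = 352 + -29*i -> [352, 323, 294, 265, 236]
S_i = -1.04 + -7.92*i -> [-1.04, -8.96, -16.88, -24.8, -32.72]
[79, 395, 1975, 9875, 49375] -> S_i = 79*5^i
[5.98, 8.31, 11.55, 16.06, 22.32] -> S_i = 5.98*1.39^i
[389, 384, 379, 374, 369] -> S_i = 389 + -5*i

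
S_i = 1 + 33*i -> [1, 34, 67, 100, 133]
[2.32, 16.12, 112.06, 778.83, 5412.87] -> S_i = 2.32*6.95^i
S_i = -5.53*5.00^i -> [-5.53, -27.65, -138.25, -691.25, -3456.25]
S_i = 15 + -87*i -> [15, -72, -159, -246, -333]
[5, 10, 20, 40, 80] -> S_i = 5*2^i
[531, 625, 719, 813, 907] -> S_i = 531 + 94*i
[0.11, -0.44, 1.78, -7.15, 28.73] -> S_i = 0.11*(-4.02)^i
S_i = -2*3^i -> [-2, -6, -18, -54, -162]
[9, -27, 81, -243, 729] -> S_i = 9*-3^i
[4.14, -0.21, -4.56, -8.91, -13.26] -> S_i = 4.14 + -4.35*i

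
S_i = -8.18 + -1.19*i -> [-8.18, -9.37, -10.56, -11.75, -12.94]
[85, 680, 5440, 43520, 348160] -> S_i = 85*8^i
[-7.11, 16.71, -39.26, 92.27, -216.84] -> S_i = -7.11*(-2.35)^i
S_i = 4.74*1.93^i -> [4.74, 9.15, 17.66, 34.08, 65.77]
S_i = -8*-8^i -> [-8, 64, -512, 4096, -32768]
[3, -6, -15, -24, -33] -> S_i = 3 + -9*i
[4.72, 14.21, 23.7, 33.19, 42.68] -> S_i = 4.72 + 9.49*i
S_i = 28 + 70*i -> [28, 98, 168, 238, 308]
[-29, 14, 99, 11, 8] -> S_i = Random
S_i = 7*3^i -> [7, 21, 63, 189, 567]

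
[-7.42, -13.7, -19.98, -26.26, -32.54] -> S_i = -7.42 + -6.28*i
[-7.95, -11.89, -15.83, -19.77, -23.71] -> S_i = -7.95 + -3.94*i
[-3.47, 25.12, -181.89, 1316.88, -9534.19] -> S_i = -3.47*(-7.24)^i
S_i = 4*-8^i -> [4, -32, 256, -2048, 16384]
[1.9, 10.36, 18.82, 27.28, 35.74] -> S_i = 1.90 + 8.46*i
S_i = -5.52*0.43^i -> [-5.52, -2.37, -1.02, -0.44, -0.19]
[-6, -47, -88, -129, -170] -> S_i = -6 + -41*i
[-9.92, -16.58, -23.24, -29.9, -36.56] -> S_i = -9.92 + -6.66*i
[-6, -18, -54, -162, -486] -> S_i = -6*3^i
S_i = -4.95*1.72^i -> [-4.95, -8.51, -14.64, -25.19, -43.32]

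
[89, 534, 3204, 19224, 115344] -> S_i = 89*6^i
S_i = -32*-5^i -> [-32, 160, -800, 4000, -20000]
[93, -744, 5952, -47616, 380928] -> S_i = 93*-8^i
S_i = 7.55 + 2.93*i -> [7.55, 10.48, 13.41, 16.34, 19.27]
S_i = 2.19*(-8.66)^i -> [2.19, -18.97, 164.24, -1422.32, 12317.3]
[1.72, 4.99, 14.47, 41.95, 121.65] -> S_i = 1.72*2.90^i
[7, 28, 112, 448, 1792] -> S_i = 7*4^i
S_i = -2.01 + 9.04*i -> [-2.01, 7.03, 16.07, 25.11, 34.15]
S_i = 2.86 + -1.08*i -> [2.86, 1.78, 0.7, -0.38, -1.46]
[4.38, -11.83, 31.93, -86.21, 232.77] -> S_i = 4.38*(-2.70)^i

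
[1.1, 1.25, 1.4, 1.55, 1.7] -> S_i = 1.10 + 0.15*i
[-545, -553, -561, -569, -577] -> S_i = -545 + -8*i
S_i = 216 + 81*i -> [216, 297, 378, 459, 540]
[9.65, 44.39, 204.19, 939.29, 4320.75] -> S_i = 9.65*4.60^i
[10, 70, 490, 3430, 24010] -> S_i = 10*7^i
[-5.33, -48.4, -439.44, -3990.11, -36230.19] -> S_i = -5.33*9.08^i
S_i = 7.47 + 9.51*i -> [7.47, 16.98, 26.49, 36.0, 45.51]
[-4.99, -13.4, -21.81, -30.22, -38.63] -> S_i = -4.99 + -8.41*i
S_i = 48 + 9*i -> [48, 57, 66, 75, 84]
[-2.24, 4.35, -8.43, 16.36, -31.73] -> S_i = -2.24*(-1.94)^i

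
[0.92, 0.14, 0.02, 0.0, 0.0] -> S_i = 0.92*0.15^i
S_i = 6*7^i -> [6, 42, 294, 2058, 14406]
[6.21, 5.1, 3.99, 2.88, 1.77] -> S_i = 6.21 + -1.11*i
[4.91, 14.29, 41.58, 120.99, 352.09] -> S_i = 4.91*2.91^i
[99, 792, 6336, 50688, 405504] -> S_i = 99*8^i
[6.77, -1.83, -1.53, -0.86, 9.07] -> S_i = Random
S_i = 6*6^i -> [6, 36, 216, 1296, 7776]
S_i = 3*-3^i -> [3, -9, 27, -81, 243]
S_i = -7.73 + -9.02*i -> [-7.73, -16.75, -25.77, -34.79, -43.81]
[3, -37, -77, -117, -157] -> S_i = 3 + -40*i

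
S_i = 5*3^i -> [5, 15, 45, 135, 405]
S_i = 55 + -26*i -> [55, 29, 3, -23, -49]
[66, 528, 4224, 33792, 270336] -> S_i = 66*8^i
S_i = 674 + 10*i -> [674, 684, 694, 704, 714]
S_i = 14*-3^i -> [14, -42, 126, -378, 1134]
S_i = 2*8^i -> [2, 16, 128, 1024, 8192]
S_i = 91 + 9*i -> [91, 100, 109, 118, 127]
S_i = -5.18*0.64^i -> [-5.18, -3.32, -2.12, -1.36, -0.87]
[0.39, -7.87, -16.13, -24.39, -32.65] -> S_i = 0.39 + -8.26*i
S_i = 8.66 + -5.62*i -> [8.66, 3.04, -2.58, -8.2, -13.82]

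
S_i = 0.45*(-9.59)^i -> [0.45, -4.32, 41.39, -396.89, 3806.16]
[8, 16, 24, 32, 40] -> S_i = 8 + 8*i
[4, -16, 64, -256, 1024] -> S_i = 4*-4^i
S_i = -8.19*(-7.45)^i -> [-8.19, 61.02, -454.57, 3386.51, -25229.52]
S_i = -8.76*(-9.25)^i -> [-8.76, 81.03, -749.53, 6933.13, -64131.45]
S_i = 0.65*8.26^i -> [0.65, 5.37, 44.35, 366.31, 3025.75]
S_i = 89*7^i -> [89, 623, 4361, 30527, 213689]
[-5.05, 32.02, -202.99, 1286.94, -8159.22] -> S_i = -5.05*(-6.34)^i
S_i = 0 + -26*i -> [0, -26, -52, -78, -104]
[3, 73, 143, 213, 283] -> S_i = 3 + 70*i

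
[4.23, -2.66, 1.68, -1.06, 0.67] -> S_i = 4.23*(-0.63)^i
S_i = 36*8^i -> [36, 288, 2304, 18432, 147456]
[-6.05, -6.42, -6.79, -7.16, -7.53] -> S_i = -6.05 + -0.37*i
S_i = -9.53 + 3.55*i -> [-9.53, -5.98, -2.43, 1.12, 4.67]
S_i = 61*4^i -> [61, 244, 976, 3904, 15616]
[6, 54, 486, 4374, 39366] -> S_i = 6*9^i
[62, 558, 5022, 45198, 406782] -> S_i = 62*9^i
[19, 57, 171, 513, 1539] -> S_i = 19*3^i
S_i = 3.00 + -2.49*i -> [3.0, 0.51, -1.98, -4.47, -6.96]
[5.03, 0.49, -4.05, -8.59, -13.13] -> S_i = 5.03 + -4.54*i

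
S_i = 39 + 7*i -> [39, 46, 53, 60, 67]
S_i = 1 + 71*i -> [1, 72, 143, 214, 285]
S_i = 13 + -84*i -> [13, -71, -155, -239, -323]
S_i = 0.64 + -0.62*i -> [0.64, 0.02, -0.6, -1.22, -1.84]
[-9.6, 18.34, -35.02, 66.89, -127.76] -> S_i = -9.60*(-1.91)^i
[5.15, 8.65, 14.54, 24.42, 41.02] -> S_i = 5.15*1.68^i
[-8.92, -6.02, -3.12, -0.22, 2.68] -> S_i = -8.92 + 2.90*i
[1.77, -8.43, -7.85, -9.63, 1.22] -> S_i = Random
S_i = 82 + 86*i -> [82, 168, 254, 340, 426]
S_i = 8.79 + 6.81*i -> [8.79, 15.6, 22.41, 29.22, 36.03]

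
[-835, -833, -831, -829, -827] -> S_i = -835 + 2*i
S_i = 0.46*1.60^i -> [0.46, 0.74, 1.18, 1.88, 3.01]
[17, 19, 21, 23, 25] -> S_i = 17 + 2*i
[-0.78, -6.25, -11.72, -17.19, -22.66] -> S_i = -0.78 + -5.47*i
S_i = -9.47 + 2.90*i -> [-9.47, -6.57, -3.67, -0.77, 2.13]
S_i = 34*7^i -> [34, 238, 1666, 11662, 81634]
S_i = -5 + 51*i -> [-5, 46, 97, 148, 199]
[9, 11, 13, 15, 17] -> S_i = 9 + 2*i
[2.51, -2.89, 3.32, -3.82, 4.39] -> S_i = 2.51*(-1.15)^i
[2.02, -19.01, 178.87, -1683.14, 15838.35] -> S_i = 2.02*(-9.41)^i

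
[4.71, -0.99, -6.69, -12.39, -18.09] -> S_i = 4.71 + -5.70*i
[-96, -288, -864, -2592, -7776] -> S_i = -96*3^i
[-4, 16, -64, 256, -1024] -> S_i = -4*-4^i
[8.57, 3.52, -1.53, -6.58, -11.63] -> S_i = 8.57 + -5.05*i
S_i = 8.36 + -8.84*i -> [8.36, -0.48, -9.32, -18.16, -27.0]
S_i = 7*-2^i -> [7, -14, 28, -56, 112]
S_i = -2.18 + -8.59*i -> [-2.18, -10.77, -19.36, -27.95, -36.54]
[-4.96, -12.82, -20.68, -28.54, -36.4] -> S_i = -4.96 + -7.86*i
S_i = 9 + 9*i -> [9, 18, 27, 36, 45]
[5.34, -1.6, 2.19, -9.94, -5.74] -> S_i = Random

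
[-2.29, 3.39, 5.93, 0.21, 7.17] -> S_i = Random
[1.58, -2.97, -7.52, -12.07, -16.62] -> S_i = 1.58 + -4.55*i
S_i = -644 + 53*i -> [-644, -591, -538, -485, -432]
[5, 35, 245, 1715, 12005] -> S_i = 5*7^i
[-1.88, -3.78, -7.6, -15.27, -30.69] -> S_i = -1.88*2.01^i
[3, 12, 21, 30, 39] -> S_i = 3 + 9*i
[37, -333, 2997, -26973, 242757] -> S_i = 37*-9^i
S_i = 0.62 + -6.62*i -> [0.62, -6.0, -12.62, -19.24, -25.86]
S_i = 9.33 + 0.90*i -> [9.33, 10.23, 11.13, 12.03, 12.93]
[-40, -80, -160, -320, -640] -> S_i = -40*2^i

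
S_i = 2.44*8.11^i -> [2.44, 19.79, 160.48, 1301.52, 10555.36]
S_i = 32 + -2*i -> [32, 30, 28, 26, 24]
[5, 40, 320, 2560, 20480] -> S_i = 5*8^i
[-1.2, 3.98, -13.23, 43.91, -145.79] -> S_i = -1.20*(-3.32)^i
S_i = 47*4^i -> [47, 188, 752, 3008, 12032]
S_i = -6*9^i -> [-6, -54, -486, -4374, -39366]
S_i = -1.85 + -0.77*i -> [-1.85, -2.62, -3.39, -4.16, -4.93]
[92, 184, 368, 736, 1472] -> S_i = 92*2^i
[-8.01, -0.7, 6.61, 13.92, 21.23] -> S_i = -8.01 + 7.31*i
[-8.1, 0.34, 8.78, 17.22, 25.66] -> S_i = -8.10 + 8.44*i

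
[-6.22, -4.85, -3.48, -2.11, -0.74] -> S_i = -6.22 + 1.37*i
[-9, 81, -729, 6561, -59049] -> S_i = -9*-9^i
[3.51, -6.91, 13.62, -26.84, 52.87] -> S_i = 3.51*(-1.97)^i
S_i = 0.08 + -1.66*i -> [0.08, -1.58, -3.24, -4.9, -6.56]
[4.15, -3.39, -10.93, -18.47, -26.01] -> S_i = 4.15 + -7.54*i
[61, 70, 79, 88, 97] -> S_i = 61 + 9*i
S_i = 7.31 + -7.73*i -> [7.31, -0.42, -8.15, -15.88, -23.61]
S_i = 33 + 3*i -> [33, 36, 39, 42, 45]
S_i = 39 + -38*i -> [39, 1, -37, -75, -113]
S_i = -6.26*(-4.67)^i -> [-6.26, 29.23, -136.52, 637.57, -2977.43]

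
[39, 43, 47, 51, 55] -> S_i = 39 + 4*i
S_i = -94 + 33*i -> [-94, -61, -28, 5, 38]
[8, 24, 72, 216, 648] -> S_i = 8*3^i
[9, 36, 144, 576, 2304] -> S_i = 9*4^i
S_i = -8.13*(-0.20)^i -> [-8.13, 1.63, -0.33, 0.07, -0.01]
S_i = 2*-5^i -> [2, -10, 50, -250, 1250]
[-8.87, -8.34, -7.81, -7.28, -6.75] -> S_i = -8.87 + 0.53*i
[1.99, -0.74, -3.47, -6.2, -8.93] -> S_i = 1.99 + -2.73*i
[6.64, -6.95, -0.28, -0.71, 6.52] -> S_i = Random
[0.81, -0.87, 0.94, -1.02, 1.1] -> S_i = 0.81*(-1.08)^i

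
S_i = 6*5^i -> [6, 30, 150, 750, 3750]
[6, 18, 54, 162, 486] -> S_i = 6*3^i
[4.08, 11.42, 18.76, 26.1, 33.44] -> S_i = 4.08 + 7.34*i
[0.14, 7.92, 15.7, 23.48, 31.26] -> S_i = 0.14 + 7.78*i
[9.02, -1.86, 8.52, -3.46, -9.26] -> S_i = Random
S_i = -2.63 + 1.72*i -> [-2.63, -0.91, 0.81, 2.53, 4.25]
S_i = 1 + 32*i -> [1, 33, 65, 97, 129]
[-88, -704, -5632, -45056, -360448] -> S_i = -88*8^i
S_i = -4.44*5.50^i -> [-4.44, -24.42, -134.31, -738.7, -4062.88]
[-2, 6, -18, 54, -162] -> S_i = -2*-3^i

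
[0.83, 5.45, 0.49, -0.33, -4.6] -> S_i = Random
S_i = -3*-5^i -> [-3, 15, -75, 375, -1875]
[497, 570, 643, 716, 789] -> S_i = 497 + 73*i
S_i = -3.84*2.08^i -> [-3.84, -7.99, -16.61, -34.56, -71.88]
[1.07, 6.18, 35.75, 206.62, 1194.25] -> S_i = 1.07*5.78^i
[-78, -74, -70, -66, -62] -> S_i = -78 + 4*i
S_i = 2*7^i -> [2, 14, 98, 686, 4802]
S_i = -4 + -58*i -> [-4, -62, -120, -178, -236]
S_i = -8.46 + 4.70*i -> [-8.46, -3.76, 0.94, 5.64, 10.34]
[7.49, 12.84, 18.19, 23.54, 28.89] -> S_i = 7.49 + 5.35*i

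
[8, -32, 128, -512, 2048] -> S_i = 8*-4^i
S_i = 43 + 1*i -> [43, 44, 45, 46, 47]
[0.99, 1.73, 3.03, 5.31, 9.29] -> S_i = 0.99*1.75^i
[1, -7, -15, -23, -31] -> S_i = 1 + -8*i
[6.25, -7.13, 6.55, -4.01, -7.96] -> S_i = Random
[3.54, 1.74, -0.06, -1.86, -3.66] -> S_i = 3.54 + -1.80*i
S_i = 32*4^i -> [32, 128, 512, 2048, 8192]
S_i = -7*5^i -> [-7, -35, -175, -875, -4375]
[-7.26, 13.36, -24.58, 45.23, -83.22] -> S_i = -7.26*(-1.84)^i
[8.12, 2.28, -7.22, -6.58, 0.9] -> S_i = Random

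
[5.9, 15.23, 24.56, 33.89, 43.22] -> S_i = 5.90 + 9.33*i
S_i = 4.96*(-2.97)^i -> [4.96, -14.73, 43.75, -129.94, 385.93]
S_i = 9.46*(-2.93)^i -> [9.46, -27.72, 81.21, -237.95, 697.21]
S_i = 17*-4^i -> [17, -68, 272, -1088, 4352]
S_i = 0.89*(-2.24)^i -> [0.89, -1.99, 4.47, -10.0, 22.41]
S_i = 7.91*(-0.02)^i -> [7.91, -0.16, 0.0, -0.0, 0.0]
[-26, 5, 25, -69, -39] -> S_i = Random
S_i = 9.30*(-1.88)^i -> [9.3, -17.48, 32.87, -61.8, 116.18]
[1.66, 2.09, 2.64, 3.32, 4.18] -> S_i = 1.66*1.26^i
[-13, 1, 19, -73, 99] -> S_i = Random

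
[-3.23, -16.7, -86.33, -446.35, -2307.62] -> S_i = -3.23*5.17^i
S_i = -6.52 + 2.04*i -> [-6.52, -4.48, -2.44, -0.4, 1.64]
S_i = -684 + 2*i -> [-684, -682, -680, -678, -676]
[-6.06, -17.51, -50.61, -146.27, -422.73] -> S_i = -6.06*2.89^i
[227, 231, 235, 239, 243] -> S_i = 227 + 4*i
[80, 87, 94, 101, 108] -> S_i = 80 + 7*i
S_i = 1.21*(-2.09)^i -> [1.21, -2.53, 5.29, -11.05, 23.09]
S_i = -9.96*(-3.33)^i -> [-9.96, 33.17, -110.45, 367.78, -1224.72]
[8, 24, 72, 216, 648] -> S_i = 8*3^i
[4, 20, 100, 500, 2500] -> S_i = 4*5^i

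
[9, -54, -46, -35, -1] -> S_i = Random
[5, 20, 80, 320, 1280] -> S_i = 5*4^i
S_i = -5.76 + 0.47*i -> [-5.76, -5.29, -4.82, -4.35, -3.88]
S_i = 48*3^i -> [48, 144, 432, 1296, 3888]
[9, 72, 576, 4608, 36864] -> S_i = 9*8^i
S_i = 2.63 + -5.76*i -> [2.63, -3.13, -8.89, -14.65, -20.41]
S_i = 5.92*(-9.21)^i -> [5.92, -54.52, 502.16, -4624.88, 42595.16]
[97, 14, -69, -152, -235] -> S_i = 97 + -83*i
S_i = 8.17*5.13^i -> [8.17, 41.91, 215.01, 1103.0, 5658.37]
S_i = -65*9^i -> [-65, -585, -5265, -47385, -426465]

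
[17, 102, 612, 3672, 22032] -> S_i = 17*6^i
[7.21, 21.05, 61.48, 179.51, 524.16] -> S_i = 7.21*2.92^i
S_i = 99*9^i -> [99, 891, 8019, 72171, 649539]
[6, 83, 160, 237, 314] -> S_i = 6 + 77*i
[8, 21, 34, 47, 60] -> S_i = 8 + 13*i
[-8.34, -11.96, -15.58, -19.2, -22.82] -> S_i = -8.34 + -3.62*i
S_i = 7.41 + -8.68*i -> [7.41, -1.27, -9.95, -18.63, -27.31]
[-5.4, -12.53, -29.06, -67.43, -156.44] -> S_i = -5.40*2.32^i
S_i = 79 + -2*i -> [79, 77, 75, 73, 71]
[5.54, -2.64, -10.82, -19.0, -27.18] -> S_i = 5.54 + -8.18*i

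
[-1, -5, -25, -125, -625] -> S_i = -1*5^i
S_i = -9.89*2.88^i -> [-9.89, -28.48, -82.03, -236.25, -680.4]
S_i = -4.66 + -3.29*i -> [-4.66, -7.95, -11.24, -14.53, -17.82]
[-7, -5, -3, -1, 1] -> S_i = -7 + 2*i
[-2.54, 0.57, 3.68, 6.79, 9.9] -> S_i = -2.54 + 3.11*i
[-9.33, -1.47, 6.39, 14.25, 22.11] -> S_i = -9.33 + 7.86*i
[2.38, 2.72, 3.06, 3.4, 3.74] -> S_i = 2.38 + 0.34*i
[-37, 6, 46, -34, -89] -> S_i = Random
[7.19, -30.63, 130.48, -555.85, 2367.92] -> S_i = 7.19*(-4.26)^i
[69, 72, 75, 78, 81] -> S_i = 69 + 3*i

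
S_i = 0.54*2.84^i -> [0.54, 1.53, 4.36, 12.37, 35.13]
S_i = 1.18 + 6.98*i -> [1.18, 8.16, 15.14, 22.12, 29.1]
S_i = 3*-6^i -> [3, -18, 108, -648, 3888]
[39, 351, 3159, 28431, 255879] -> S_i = 39*9^i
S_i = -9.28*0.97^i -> [-9.28, -9.0, -8.73, -8.47, -8.22]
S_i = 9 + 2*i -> [9, 11, 13, 15, 17]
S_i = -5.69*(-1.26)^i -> [-5.69, 7.17, -9.03, 11.38, -14.34]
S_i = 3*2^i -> [3, 6, 12, 24, 48]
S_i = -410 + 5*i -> [-410, -405, -400, -395, -390]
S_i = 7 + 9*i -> [7, 16, 25, 34, 43]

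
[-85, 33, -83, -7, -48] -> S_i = Random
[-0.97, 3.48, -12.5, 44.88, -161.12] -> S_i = -0.97*(-3.59)^i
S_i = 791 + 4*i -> [791, 795, 799, 803, 807]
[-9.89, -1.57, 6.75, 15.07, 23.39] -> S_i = -9.89 + 8.32*i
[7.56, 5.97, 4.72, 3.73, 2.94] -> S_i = 7.56*0.79^i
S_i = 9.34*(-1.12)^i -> [9.34, -10.46, 11.72, -13.12, 14.7]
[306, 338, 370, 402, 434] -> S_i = 306 + 32*i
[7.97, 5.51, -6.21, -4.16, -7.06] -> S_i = Random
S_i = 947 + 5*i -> [947, 952, 957, 962, 967]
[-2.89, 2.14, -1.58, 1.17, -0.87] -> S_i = -2.89*(-0.74)^i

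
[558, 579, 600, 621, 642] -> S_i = 558 + 21*i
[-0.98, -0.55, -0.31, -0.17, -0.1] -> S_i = -0.98*0.56^i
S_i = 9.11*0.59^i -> [9.11, 5.37, 3.17, 1.87, 1.1]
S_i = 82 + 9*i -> [82, 91, 100, 109, 118]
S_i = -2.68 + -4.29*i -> [-2.68, -6.97, -11.26, -15.55, -19.84]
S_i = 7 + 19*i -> [7, 26, 45, 64, 83]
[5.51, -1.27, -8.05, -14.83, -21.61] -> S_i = 5.51 + -6.78*i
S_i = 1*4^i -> [1, 4, 16, 64, 256]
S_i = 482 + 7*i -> [482, 489, 496, 503, 510]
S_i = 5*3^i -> [5, 15, 45, 135, 405]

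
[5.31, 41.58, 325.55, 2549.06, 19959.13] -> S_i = 5.31*7.83^i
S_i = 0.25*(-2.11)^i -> [0.25, -0.53, 1.11, -2.35, 4.96]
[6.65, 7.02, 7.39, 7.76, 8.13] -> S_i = 6.65 + 0.37*i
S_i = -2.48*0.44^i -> [-2.48, -1.09, -0.48, -0.21, -0.09]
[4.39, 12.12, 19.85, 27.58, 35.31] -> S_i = 4.39 + 7.73*i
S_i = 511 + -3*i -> [511, 508, 505, 502, 499]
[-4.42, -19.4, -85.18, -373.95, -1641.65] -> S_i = -4.42*4.39^i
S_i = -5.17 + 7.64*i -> [-5.17, 2.47, 10.11, 17.75, 25.39]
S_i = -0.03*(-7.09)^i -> [-0.03, 0.21, -1.51, 10.69, -75.81]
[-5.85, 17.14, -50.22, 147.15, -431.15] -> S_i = -5.85*(-2.93)^i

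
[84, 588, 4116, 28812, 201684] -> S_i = 84*7^i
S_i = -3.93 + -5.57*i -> [-3.93, -9.5, -15.07, -20.64, -26.21]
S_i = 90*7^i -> [90, 630, 4410, 30870, 216090]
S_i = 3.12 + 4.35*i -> [3.12, 7.47, 11.82, 16.17, 20.52]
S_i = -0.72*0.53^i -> [-0.72, -0.38, -0.2, -0.11, -0.06]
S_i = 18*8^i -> [18, 144, 1152, 9216, 73728]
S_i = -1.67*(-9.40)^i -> [-1.67, 15.7, -147.56, 1387.08, -13038.51]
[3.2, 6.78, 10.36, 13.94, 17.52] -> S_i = 3.20 + 3.58*i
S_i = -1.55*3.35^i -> [-1.55, -5.19, -17.39, -58.27, -195.21]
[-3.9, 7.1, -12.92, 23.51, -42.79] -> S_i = -3.90*(-1.82)^i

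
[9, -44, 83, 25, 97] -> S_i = Random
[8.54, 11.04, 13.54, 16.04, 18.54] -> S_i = 8.54 + 2.50*i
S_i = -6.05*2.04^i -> [-6.05, -12.34, -25.18, -51.36, -104.78]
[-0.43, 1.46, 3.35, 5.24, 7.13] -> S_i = -0.43 + 1.89*i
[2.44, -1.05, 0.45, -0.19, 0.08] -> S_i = 2.44*(-0.43)^i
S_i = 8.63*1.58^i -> [8.63, 13.64, 21.54, 34.04, 53.78]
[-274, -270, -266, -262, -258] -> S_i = -274 + 4*i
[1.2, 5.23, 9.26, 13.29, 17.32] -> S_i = 1.20 + 4.03*i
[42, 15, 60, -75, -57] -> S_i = Random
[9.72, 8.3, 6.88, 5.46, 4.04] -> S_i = 9.72 + -1.42*i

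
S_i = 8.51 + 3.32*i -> [8.51, 11.83, 15.15, 18.47, 21.79]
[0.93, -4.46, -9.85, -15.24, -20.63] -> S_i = 0.93 + -5.39*i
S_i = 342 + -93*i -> [342, 249, 156, 63, -30]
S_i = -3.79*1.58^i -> [-3.79, -5.99, -9.46, -14.95, -23.62]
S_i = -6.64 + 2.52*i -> [-6.64, -4.12, -1.6, 0.92, 3.44]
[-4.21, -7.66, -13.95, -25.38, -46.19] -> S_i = -4.21*1.82^i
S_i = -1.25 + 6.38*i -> [-1.25, 5.13, 11.51, 17.89, 24.27]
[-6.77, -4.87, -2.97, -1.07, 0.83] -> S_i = -6.77 + 1.90*i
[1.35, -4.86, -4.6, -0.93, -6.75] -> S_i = Random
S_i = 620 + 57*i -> [620, 677, 734, 791, 848]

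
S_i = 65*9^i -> [65, 585, 5265, 47385, 426465]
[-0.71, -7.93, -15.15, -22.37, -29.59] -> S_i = -0.71 + -7.22*i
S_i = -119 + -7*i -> [-119, -126, -133, -140, -147]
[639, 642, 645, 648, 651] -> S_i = 639 + 3*i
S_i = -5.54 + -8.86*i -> [-5.54, -14.4, -23.26, -32.12, -40.98]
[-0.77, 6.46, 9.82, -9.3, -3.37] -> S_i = Random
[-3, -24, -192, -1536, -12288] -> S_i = -3*8^i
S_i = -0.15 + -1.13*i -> [-0.15, -1.28, -2.41, -3.54, -4.67]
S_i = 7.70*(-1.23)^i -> [7.7, -9.47, 11.65, -14.33, 17.62]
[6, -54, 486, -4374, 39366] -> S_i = 6*-9^i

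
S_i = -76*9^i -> [-76, -684, -6156, -55404, -498636]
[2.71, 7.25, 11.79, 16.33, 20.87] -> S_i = 2.71 + 4.54*i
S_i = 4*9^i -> [4, 36, 324, 2916, 26244]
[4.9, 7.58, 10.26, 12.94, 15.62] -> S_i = 4.90 + 2.68*i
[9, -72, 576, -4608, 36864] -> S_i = 9*-8^i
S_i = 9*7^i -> [9, 63, 441, 3087, 21609]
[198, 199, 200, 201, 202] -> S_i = 198 + 1*i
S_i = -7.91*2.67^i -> [-7.91, -21.12, -56.39, -150.56, -402.0]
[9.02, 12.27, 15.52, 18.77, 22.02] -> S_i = 9.02 + 3.25*i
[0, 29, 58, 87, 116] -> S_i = 0 + 29*i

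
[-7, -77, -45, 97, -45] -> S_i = Random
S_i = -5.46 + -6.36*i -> [-5.46, -11.82, -18.18, -24.54, -30.9]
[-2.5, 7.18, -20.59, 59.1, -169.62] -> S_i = -2.50*(-2.87)^i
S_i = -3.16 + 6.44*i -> [-3.16, 3.28, 9.72, 16.16, 22.6]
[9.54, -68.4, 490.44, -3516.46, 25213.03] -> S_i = 9.54*(-7.17)^i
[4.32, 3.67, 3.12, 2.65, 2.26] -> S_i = 4.32*0.85^i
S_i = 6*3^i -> [6, 18, 54, 162, 486]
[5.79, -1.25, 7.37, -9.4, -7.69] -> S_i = Random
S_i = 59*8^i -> [59, 472, 3776, 30208, 241664]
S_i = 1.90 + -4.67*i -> [1.9, -2.77, -7.44, -12.11, -16.78]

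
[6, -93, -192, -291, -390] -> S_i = 6 + -99*i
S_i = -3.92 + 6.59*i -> [-3.92, 2.67, 9.26, 15.85, 22.44]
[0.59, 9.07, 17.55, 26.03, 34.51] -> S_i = 0.59 + 8.48*i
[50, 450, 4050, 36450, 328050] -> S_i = 50*9^i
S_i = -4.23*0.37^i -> [-4.23, -1.57, -0.58, -0.21, -0.08]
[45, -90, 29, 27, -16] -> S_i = Random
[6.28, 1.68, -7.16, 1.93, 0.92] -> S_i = Random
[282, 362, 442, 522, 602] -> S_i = 282 + 80*i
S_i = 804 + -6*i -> [804, 798, 792, 786, 780]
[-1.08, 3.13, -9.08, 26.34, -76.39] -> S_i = -1.08*(-2.90)^i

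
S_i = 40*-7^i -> [40, -280, 1960, -13720, 96040]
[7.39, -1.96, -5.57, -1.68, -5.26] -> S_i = Random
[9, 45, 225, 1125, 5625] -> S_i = 9*5^i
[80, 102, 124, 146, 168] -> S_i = 80 + 22*i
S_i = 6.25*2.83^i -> [6.25, 17.69, 50.06, 141.66, 400.89]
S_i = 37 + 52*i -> [37, 89, 141, 193, 245]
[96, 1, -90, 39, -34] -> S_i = Random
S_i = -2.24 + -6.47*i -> [-2.24, -8.71, -15.18, -21.65, -28.12]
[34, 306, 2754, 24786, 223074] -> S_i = 34*9^i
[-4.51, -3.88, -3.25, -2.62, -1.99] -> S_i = -4.51 + 0.63*i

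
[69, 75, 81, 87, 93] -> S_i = 69 + 6*i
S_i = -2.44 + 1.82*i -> [-2.44, -0.62, 1.2, 3.02, 4.84]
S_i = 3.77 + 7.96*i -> [3.77, 11.73, 19.69, 27.65, 35.61]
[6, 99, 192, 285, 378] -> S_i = 6 + 93*i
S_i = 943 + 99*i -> [943, 1042, 1141, 1240, 1339]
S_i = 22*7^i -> [22, 154, 1078, 7546, 52822]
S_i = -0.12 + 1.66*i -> [-0.12, 1.54, 3.2, 4.86, 6.52]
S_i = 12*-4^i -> [12, -48, 192, -768, 3072]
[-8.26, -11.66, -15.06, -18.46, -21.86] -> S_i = -8.26 + -3.40*i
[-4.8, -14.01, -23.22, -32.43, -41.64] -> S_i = -4.80 + -9.21*i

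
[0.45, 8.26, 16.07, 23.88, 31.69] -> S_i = 0.45 + 7.81*i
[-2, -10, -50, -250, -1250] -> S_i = -2*5^i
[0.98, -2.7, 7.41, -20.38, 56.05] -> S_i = 0.98*(-2.75)^i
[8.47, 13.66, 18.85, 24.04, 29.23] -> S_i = 8.47 + 5.19*i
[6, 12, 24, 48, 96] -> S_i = 6*2^i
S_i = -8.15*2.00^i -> [-8.15, -16.3, -32.6, -65.2, -130.4]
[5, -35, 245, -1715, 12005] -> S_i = 5*-7^i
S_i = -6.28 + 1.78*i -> [-6.28, -4.5, -2.72, -0.94, 0.84]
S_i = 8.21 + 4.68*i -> [8.21, 12.89, 17.57, 22.25, 26.93]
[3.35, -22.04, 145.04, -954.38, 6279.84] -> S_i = 3.35*(-6.58)^i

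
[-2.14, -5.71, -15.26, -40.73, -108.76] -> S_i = -2.14*2.67^i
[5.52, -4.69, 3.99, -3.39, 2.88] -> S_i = 5.52*(-0.85)^i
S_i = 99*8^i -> [99, 792, 6336, 50688, 405504]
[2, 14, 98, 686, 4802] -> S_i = 2*7^i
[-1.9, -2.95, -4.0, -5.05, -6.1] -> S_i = -1.90 + -1.05*i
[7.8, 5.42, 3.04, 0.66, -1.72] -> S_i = 7.80 + -2.38*i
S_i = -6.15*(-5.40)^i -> [-6.15, 33.21, -179.33, 968.4, -5229.38]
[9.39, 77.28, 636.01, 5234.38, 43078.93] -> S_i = 9.39*8.23^i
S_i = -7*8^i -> [-7, -56, -448, -3584, -28672]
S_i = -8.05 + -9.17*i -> [-8.05, -17.22, -26.39, -35.56, -44.73]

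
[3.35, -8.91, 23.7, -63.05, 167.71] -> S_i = 3.35*(-2.66)^i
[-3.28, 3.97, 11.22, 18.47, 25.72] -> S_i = -3.28 + 7.25*i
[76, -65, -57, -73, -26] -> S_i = Random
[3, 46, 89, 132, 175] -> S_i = 3 + 43*i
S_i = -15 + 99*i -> [-15, 84, 183, 282, 381]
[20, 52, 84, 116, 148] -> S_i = 20 + 32*i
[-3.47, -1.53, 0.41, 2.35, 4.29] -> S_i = -3.47 + 1.94*i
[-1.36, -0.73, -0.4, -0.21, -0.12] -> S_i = -1.36*0.54^i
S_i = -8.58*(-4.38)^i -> [-8.58, 37.58, -164.6, 720.96, -3157.79]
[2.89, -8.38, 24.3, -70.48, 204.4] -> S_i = 2.89*(-2.90)^i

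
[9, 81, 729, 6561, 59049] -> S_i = 9*9^i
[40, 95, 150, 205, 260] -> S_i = 40 + 55*i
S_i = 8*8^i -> [8, 64, 512, 4096, 32768]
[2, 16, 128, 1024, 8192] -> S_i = 2*8^i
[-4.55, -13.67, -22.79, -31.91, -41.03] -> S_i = -4.55 + -9.12*i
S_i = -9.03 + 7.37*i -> [-9.03, -1.66, 5.71, 13.08, 20.45]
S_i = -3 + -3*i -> [-3, -6, -9, -12, -15]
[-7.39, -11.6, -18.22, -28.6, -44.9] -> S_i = -7.39*1.57^i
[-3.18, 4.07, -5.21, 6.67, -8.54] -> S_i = -3.18*(-1.28)^i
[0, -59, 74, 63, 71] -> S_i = Random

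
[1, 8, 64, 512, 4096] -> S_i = 1*8^i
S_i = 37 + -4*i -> [37, 33, 29, 25, 21]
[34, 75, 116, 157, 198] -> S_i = 34 + 41*i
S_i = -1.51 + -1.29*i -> [-1.51, -2.8, -4.09, -5.38, -6.67]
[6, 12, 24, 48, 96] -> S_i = 6*2^i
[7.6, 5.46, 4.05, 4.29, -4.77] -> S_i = Random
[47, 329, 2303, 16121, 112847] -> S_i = 47*7^i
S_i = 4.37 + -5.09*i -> [4.37, -0.72, -5.81, -10.9, -15.99]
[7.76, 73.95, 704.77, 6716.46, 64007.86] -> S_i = 7.76*9.53^i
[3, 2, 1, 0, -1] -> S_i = 3 + -1*i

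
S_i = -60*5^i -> [-60, -300, -1500, -7500, -37500]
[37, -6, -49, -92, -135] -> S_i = 37 + -43*i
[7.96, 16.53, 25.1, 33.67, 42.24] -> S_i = 7.96 + 8.57*i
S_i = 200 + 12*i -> [200, 212, 224, 236, 248]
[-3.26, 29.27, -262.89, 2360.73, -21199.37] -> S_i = -3.26*(-8.98)^i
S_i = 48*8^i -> [48, 384, 3072, 24576, 196608]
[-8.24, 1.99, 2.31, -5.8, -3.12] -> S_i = Random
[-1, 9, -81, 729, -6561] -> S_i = -1*-9^i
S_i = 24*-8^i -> [24, -192, 1536, -12288, 98304]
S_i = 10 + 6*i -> [10, 16, 22, 28, 34]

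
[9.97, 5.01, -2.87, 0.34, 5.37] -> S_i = Random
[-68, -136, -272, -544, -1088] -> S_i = -68*2^i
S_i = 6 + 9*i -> [6, 15, 24, 33, 42]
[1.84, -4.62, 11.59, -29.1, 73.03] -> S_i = 1.84*(-2.51)^i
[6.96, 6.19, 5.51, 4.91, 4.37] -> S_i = 6.96*0.89^i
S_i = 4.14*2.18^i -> [4.14, 9.03, 19.67, 42.89, 93.5]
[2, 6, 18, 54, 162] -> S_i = 2*3^i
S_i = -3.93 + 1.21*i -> [-3.93, -2.72, -1.51, -0.3, 0.91]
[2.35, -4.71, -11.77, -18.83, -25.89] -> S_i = 2.35 + -7.06*i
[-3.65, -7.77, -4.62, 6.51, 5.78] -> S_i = Random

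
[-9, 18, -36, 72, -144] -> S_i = -9*-2^i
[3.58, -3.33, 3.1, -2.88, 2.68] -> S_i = 3.58*(-0.93)^i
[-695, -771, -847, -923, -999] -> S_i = -695 + -76*i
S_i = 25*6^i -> [25, 150, 900, 5400, 32400]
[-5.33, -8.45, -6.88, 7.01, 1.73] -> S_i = Random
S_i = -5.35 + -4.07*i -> [-5.35, -9.42, -13.49, -17.56, -21.63]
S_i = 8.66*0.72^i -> [8.66, 6.24, 4.49, 3.23, 2.33]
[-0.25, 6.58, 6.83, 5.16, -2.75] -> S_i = Random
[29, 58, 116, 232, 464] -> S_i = 29*2^i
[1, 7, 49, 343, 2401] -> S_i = 1*7^i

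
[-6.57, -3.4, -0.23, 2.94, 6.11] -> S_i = -6.57 + 3.17*i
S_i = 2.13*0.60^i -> [2.13, 1.28, 0.77, 0.46, 0.28]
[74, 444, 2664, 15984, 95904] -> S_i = 74*6^i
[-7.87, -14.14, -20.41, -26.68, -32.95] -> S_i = -7.87 + -6.27*i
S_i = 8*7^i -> [8, 56, 392, 2744, 19208]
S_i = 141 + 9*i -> [141, 150, 159, 168, 177]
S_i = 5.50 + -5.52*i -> [5.5, -0.02, -5.54, -11.06, -16.58]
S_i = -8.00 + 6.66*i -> [-8.0, -1.34, 5.32, 11.98, 18.64]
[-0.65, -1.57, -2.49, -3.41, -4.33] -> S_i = -0.65 + -0.92*i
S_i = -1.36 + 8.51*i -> [-1.36, 7.15, 15.66, 24.17, 32.68]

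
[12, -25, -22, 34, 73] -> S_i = Random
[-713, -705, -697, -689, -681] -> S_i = -713 + 8*i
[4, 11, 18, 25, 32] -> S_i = 4 + 7*i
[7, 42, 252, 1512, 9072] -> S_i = 7*6^i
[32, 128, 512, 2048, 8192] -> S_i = 32*4^i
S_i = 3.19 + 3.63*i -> [3.19, 6.82, 10.45, 14.08, 17.71]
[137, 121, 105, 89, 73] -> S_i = 137 + -16*i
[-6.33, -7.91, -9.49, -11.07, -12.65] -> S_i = -6.33 + -1.58*i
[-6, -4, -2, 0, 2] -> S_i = -6 + 2*i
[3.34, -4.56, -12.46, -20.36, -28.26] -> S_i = 3.34 + -7.90*i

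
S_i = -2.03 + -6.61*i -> [-2.03, -8.64, -15.25, -21.86, -28.47]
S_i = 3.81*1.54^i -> [3.81, 5.87, 9.04, 13.92, 21.43]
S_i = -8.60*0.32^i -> [-8.6, -2.75, -0.88, -0.28, -0.09]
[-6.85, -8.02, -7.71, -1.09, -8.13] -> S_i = Random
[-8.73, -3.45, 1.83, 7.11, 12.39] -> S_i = -8.73 + 5.28*i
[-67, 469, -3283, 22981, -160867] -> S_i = -67*-7^i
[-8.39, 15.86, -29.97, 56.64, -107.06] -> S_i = -8.39*(-1.89)^i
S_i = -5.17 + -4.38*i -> [-5.17, -9.55, -13.93, -18.31, -22.69]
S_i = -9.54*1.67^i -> [-9.54, -15.93, -26.61, -44.43, -74.2]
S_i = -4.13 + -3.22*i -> [-4.13, -7.35, -10.57, -13.79, -17.01]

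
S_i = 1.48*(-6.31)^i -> [1.48, -9.34, 58.93, -371.83, 2346.28]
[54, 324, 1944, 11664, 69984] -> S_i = 54*6^i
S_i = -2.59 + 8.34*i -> [-2.59, 5.75, 14.09, 22.43, 30.77]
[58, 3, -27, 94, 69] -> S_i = Random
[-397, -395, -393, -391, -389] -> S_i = -397 + 2*i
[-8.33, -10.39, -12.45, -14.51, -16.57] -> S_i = -8.33 + -2.06*i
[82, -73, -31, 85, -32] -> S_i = Random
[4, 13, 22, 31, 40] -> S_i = 4 + 9*i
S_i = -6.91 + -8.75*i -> [-6.91, -15.66, -24.41, -33.16, -41.91]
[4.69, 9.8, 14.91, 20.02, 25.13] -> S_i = 4.69 + 5.11*i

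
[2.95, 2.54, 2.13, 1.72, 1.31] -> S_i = 2.95 + -0.41*i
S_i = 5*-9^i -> [5, -45, 405, -3645, 32805]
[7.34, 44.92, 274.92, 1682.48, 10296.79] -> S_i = 7.34*6.12^i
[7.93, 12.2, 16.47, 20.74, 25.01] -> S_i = 7.93 + 4.27*i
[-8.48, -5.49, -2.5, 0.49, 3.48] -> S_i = -8.48 + 2.99*i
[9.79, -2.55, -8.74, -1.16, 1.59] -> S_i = Random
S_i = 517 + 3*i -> [517, 520, 523, 526, 529]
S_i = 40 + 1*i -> [40, 41, 42, 43, 44]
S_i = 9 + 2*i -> [9, 11, 13, 15, 17]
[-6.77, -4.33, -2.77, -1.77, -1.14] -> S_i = -6.77*0.64^i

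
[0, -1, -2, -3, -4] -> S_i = 0 + -1*i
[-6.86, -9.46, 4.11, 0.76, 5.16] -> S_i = Random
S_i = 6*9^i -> [6, 54, 486, 4374, 39366]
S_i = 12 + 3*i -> [12, 15, 18, 21, 24]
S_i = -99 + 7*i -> [-99, -92, -85, -78, -71]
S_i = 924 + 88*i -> [924, 1012, 1100, 1188, 1276]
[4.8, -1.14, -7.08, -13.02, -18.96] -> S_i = 4.80 + -5.94*i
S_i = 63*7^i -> [63, 441, 3087, 21609, 151263]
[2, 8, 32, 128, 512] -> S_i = 2*4^i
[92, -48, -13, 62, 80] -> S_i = Random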